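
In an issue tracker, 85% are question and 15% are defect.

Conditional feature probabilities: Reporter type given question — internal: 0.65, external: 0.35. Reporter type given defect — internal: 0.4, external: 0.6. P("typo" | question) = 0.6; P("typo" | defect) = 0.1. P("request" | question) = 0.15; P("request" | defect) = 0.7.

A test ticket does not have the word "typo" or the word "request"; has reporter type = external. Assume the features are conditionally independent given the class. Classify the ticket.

question

question: 0.85 × 0.35 × (1−0.6) × (1−0.15) = 0.10115
defect: 0.15 × 0.6 × (1−0.1) × (1−0.7) = 0.0243
Highest score → question.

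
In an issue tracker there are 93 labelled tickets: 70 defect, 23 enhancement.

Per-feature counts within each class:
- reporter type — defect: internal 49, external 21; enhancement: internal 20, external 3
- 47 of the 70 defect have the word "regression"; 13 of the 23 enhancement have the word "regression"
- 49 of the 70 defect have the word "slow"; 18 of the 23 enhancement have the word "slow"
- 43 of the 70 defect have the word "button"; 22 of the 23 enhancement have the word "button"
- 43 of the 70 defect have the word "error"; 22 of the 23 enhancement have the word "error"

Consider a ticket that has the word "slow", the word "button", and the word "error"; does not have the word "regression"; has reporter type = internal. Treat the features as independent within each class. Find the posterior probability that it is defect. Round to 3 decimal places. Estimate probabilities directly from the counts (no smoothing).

defect: (70/93) × (49/70) × (23/70) × (49/70) × (43/70) × (43/70) ≈ 0.045728
enhancement: (23/93) × (20/23) × (10/23) × (18/23) × (22/23) × (22/23) ≈ 0.0669505
P(defect | x) = 0.045728 / 0.1126785 ≈ 0.406

0.406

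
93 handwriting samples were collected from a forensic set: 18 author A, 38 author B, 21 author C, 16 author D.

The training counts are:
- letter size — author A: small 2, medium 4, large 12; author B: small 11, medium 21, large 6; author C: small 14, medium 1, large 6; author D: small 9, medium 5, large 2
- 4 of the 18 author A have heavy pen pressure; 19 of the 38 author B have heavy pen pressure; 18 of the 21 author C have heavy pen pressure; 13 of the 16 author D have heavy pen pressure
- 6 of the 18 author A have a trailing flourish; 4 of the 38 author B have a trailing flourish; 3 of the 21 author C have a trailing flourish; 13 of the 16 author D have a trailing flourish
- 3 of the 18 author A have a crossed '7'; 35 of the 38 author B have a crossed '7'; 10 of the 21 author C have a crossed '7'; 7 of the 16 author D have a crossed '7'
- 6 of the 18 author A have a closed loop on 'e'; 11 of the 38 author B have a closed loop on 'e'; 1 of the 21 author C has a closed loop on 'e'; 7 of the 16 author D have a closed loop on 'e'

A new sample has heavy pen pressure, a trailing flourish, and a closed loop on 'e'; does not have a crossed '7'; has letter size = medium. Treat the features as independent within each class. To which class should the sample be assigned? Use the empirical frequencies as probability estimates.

author A: (18/93) × (4/18) × (4/18) × (6/18) × (15/18) × (6/18) ≈ 0.000884995
author B: (38/93) × (21/38) × (19/38) × (4/38) × (3/38) × (11/38) ≈ 0.0002716
author C: (21/93) × (1/21) × (18/21) × (3/21) × (11/21) × (1/21) ≈ 0.0000328418
author D: (16/93) × (5/16) × (13/16) × (13/16) × (9/16) × (7/16) ≈ 0.00873443
Highest score → author D.

author D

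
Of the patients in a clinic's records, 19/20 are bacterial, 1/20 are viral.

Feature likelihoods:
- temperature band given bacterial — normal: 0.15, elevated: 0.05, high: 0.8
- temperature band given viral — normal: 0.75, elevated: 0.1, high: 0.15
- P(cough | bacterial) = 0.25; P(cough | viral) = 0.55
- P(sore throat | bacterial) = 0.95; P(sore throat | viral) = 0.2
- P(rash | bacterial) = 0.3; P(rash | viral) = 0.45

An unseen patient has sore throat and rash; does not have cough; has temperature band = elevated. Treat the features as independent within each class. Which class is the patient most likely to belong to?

bacterial: 0.95 × 0.05 × (1−0.25) × 0.95 × 0.3 = 0.010153125
viral: 0.05 × 0.1 × (1−0.55) × 0.2 × 0.45 = 0.0002025
Highest score → bacterial.

bacterial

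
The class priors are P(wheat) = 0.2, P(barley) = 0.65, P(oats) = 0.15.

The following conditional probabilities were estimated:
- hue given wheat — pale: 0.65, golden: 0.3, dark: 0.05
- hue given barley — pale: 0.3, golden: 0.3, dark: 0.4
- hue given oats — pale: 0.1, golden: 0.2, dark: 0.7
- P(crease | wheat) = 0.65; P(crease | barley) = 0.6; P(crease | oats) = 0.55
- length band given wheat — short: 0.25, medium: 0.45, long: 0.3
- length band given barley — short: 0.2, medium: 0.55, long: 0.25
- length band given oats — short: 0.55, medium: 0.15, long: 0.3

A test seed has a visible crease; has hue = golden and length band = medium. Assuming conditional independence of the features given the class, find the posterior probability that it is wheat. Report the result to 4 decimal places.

0.2080

wheat: 0.2 × 0.3 × 0.65 × 0.45 = 0.01755
barley: 0.65 × 0.3 × 0.6 × 0.55 = 0.06435
oats: 0.15 × 0.2 × 0.55 × 0.15 = 0.002475
P(wheat | x) = 0.01755 / 0.084375 ≈ 0.2080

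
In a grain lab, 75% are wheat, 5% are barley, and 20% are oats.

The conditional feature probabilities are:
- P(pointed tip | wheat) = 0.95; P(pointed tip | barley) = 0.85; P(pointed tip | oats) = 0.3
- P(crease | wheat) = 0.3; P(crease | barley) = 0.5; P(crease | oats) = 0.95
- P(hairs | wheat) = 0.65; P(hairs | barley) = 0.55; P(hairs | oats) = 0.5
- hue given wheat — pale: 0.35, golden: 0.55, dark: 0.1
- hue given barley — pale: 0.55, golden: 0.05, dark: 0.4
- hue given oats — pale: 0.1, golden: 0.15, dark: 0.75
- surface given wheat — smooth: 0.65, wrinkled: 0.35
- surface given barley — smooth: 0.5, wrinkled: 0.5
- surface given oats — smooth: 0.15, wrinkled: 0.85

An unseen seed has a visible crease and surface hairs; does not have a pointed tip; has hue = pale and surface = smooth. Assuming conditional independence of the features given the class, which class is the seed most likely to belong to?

wheat

wheat: 0.75 × (1−0.95) × 0.3 × 0.65 × 0.35 × 0.65 = 0.00166359375
barley: 0.05 × (1−0.85) × 0.5 × 0.55 × 0.55 × 0.5 = 0.0005671875
oats: 0.2 × (1−0.3) × 0.95 × 0.5 × 0.1 × 0.15 = 0.0009975
Highest score → wheat.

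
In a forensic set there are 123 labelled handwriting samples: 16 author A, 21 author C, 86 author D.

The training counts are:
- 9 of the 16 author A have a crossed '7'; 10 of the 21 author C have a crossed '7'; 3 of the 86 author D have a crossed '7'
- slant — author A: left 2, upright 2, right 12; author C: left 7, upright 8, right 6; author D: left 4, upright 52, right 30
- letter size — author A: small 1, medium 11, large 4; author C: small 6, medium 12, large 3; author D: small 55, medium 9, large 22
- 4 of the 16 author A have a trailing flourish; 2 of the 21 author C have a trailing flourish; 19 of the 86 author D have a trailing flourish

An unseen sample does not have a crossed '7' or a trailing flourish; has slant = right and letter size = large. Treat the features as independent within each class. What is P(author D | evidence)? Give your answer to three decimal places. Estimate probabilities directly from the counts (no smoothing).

author A: (16/123) × (7/16) × (12/16) × (4/16) × (12/16) ≈ 0.00800305
author C: (21/123) × (11/21) × (6/21) × (3/21) × (19/21) ≈ 0.0033026
author D: (86/123) × (83/86) × (30/86) × (22/86) × (67/86) ≈ 0.0469133
P(author D | x) = 0.0469133 / 0.05821895 ≈ 0.806

0.806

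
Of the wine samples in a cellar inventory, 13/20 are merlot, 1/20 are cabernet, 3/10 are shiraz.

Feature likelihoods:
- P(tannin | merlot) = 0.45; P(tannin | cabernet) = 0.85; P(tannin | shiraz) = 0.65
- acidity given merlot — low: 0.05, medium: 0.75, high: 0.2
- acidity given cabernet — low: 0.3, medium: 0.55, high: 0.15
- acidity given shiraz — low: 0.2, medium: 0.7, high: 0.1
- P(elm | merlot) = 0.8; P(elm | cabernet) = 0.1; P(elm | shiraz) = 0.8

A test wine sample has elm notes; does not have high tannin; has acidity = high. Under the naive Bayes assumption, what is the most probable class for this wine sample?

merlot: 0.65 × (1−0.45) × 0.2 × 0.8 = 0.0572
cabernet: 0.05 × (1−0.85) × 0.15 × 0.1 = 0.0001125
shiraz: 0.3 × (1−0.65) × 0.1 × 0.8 = 0.0084
Highest score → merlot.

merlot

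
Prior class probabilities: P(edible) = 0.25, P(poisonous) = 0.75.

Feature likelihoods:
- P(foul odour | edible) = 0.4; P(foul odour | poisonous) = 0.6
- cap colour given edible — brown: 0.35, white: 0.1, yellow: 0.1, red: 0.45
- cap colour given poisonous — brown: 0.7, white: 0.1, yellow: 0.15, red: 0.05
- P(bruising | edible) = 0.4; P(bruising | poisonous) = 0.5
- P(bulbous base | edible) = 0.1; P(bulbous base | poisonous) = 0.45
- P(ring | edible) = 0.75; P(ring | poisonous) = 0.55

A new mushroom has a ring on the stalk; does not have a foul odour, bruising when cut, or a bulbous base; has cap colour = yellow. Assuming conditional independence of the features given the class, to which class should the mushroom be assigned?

edible: 0.25 × (1−0.4) × 0.1 × (1−0.4) × (1−0.1) × 0.75 = 0.006075
poisonous: 0.75 × (1−0.6) × 0.15 × (1−0.5) × (1−0.45) × 0.55 = 0.00680625
Highest score → poisonous.

poisonous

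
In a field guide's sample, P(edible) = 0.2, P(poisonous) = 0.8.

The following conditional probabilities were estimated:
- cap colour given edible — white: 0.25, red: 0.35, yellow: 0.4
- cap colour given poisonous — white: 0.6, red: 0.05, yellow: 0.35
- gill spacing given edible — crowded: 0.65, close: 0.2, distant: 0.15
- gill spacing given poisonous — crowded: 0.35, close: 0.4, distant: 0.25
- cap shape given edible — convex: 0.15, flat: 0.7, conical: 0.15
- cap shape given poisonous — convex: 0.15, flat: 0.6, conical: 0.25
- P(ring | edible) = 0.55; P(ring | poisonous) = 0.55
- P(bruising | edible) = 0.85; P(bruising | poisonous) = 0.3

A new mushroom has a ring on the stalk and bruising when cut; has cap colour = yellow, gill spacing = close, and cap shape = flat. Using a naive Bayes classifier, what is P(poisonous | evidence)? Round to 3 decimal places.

0.679

edible: 0.2 × 0.4 × 0.2 × 0.7 × 0.55 × 0.85 = 0.005236
poisonous: 0.8 × 0.35 × 0.4 × 0.6 × 0.55 × 0.3 = 0.011088
P(poisonous | x) = 0.011088 / 0.016324 ≈ 0.679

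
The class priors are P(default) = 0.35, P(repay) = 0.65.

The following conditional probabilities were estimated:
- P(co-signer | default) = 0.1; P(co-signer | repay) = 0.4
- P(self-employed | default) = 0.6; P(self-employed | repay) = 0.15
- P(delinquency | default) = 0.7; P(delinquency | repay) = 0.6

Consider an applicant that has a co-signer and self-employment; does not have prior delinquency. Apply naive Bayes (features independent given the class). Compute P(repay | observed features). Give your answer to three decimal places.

0.712

default: 0.35 × 0.1 × 0.6 × (1−0.7) = 0.0063
repay: 0.65 × 0.4 × 0.15 × (1−0.6) = 0.0156
P(repay | x) = 0.0156 / 0.0219 ≈ 0.712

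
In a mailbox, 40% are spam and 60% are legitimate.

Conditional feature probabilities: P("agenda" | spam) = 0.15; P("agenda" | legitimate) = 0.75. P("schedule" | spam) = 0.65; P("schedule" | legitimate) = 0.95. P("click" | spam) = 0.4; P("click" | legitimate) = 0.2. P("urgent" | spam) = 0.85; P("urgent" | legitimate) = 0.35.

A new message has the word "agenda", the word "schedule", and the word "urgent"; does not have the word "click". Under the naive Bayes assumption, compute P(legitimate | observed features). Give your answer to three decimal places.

0.858

spam: 0.4 × 0.15 × 0.65 × (1−0.4) × 0.85 = 0.01989
legitimate: 0.6 × 0.75 × 0.95 × (1−0.2) × 0.35 = 0.1197
P(legitimate | x) = 0.1197 / 0.13959 ≈ 0.858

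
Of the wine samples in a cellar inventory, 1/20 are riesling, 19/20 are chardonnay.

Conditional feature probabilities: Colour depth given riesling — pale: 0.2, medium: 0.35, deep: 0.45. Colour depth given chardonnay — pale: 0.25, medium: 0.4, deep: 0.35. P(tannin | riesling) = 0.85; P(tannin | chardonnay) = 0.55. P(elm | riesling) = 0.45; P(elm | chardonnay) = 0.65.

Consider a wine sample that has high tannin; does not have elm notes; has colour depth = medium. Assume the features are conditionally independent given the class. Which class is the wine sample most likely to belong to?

riesling: 0.05 × 0.35 × 0.85 × (1−0.45) = 0.00818125
chardonnay: 0.95 × 0.4 × 0.55 × (1−0.65) = 0.07315
Highest score → chardonnay.

chardonnay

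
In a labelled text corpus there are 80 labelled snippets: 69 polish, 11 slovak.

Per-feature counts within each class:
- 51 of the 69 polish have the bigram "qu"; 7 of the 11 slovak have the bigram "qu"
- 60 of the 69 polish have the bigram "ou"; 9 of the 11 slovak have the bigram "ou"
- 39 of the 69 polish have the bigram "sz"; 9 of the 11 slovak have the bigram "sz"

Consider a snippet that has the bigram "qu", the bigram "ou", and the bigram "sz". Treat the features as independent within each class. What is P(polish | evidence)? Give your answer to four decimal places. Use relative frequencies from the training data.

polish: (69/80) × (51/69) × (60/69) × (39/69) ≈ 0.313327
slovak: (11/80) × (7/11) × (9/11) × (9/11) ≈ 0.0585744
P(polish | x) = 0.313327 / 0.3719014 ≈ 0.8425

0.8425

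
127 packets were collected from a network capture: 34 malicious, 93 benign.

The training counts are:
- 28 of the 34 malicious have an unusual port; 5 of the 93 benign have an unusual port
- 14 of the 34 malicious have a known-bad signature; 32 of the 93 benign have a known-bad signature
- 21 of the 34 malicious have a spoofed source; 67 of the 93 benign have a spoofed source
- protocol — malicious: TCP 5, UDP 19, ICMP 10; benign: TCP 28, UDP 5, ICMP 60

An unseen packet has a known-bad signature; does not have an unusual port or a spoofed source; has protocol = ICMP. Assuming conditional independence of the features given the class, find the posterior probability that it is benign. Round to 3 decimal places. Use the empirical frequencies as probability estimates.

malicious: (34/127) × (6/34) × (14/34) × (13/34) × (10/34) ≈ 0.00218767
benign: (93/127) × (88/93) × (32/93) × (26/93) × (60/93) ≈ 0.0430036
P(benign | x) = 0.0430036 / 0.04519127 ≈ 0.952

0.952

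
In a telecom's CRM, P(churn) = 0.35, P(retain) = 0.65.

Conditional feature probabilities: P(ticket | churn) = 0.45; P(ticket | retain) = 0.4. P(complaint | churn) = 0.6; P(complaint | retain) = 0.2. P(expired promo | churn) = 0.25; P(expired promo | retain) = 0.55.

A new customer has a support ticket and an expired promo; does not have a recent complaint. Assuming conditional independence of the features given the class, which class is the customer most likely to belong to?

churn: 0.35 × 0.45 × (1−0.6) × 0.25 = 0.01575
retain: 0.65 × 0.4 × (1−0.2) × 0.55 = 0.1144
Highest score → retain.

retain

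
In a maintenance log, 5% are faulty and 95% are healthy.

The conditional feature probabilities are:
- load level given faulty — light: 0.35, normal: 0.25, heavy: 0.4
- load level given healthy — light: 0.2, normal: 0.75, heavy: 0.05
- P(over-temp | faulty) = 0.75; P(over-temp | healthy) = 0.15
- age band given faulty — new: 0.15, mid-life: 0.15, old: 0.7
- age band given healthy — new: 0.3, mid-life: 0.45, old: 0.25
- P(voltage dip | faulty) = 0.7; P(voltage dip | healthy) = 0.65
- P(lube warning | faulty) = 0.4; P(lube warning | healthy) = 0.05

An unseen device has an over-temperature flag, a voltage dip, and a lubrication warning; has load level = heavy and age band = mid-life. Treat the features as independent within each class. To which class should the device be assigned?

faulty: 0.05 × 0.4 × 0.75 × 0.15 × 0.7 × 0.4 = 0.00063
healthy: 0.95 × 0.05 × 0.15 × 0.45 × 0.65 × 0.05 = 0.000104203125
Highest score → faulty.

faulty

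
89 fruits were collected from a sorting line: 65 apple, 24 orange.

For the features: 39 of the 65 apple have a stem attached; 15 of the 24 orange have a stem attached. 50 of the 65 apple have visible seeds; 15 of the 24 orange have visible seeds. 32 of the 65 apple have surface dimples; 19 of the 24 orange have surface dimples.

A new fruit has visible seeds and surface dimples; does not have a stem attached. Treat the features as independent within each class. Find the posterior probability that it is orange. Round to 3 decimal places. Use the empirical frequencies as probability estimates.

apple: (65/89) × (26/65) × (50/65) × (32/65) ≈ 0.110631
orange: (24/89) × (9/24) × (15/24) × (19/24) ≈ 0.0500351
P(orange | x) = 0.0500351 / 0.1606661 ≈ 0.311

0.311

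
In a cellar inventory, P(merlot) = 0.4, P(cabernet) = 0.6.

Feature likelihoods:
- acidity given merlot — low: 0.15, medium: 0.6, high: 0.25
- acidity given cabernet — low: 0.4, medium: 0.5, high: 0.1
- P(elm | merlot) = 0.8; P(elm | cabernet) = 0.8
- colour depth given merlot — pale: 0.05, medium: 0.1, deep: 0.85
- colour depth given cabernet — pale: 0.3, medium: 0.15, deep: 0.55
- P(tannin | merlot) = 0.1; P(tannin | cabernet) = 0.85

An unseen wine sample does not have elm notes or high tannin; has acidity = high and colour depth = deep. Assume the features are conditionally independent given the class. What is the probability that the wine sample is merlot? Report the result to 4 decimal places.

0.9392

merlot: 0.4 × 0.25 × (1−0.8) × 0.85 × (1−0.1) = 0.0153
cabernet: 0.6 × 0.1 × (1−0.8) × 0.55 × (1−0.85) = 0.00099
P(merlot | x) = 0.0153 / 0.01629 ≈ 0.9392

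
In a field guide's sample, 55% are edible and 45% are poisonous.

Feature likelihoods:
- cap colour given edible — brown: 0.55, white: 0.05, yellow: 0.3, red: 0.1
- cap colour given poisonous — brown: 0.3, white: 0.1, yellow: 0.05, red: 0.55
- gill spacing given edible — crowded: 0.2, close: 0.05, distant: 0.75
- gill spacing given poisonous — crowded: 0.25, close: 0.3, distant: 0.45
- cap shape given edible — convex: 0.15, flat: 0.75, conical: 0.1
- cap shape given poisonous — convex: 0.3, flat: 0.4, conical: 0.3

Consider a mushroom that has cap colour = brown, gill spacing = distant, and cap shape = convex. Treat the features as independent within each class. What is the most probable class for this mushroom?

edible: 0.55 × 0.55 × 0.75 × 0.15 = 0.03403125
poisonous: 0.45 × 0.3 × 0.45 × 0.3 = 0.018225
Highest score → edible.

edible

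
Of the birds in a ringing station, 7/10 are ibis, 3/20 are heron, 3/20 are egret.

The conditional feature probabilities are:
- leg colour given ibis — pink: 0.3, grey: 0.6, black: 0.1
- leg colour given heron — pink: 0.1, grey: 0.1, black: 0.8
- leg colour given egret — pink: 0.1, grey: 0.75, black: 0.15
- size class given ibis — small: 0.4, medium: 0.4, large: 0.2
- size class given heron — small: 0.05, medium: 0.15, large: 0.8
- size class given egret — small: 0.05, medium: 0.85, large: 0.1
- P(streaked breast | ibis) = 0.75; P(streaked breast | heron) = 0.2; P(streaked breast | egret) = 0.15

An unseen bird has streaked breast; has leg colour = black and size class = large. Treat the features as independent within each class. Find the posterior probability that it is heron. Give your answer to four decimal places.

0.6392

ibis: 0.7 × 0.1 × 0.2 × 0.75 = 0.0105
heron: 0.15 × 0.8 × 0.8 × 0.2 = 0.0192
egret: 0.15 × 0.15 × 0.1 × 0.15 = 0.0003375
P(heron | x) = 0.0192 / 0.0300375 ≈ 0.6392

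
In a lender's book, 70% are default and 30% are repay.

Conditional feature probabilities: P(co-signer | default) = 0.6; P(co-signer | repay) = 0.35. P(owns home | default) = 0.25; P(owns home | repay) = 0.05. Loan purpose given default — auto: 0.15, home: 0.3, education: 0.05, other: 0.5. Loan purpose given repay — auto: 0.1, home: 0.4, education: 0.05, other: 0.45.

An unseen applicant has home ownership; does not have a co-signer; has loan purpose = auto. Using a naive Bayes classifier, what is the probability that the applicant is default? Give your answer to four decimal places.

default: 0.7 × (1−0.6) × 0.25 × 0.15 = 0.0105
repay: 0.3 × (1−0.35) × 0.05 × 0.1 = 0.000975
P(default | x) = 0.0105 / 0.011475 ≈ 0.9150

0.9150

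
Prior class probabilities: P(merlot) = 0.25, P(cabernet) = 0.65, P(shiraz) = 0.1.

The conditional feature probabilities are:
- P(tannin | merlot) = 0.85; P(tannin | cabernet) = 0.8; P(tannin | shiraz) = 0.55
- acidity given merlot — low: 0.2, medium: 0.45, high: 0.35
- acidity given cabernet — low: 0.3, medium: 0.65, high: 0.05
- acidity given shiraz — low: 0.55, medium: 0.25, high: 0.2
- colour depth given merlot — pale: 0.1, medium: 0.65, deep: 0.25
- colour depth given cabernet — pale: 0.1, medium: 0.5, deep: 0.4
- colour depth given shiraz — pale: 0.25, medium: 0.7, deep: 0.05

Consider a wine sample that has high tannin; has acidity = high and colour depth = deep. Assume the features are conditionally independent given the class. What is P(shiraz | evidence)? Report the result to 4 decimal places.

merlot: 0.25 × 0.85 × 0.35 × 0.25 = 0.01859375
cabernet: 0.65 × 0.8 × 0.05 × 0.4 = 0.0104
shiraz: 0.1 × 0.55 × 0.2 × 0.05 = 0.00055
P(shiraz | x) = 0.00055 / 0.02954375 ≈ 0.0186

0.0186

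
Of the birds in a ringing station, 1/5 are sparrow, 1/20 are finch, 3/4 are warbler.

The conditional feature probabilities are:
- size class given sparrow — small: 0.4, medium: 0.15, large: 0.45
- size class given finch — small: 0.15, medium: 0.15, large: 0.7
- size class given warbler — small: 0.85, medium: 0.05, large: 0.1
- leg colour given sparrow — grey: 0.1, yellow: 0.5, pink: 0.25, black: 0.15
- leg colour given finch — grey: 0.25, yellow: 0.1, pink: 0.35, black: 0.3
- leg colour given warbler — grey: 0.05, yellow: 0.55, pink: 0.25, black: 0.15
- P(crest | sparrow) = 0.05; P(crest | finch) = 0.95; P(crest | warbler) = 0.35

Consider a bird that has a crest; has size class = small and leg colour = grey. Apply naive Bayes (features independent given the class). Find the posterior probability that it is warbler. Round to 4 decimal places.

0.8365

sparrow: 0.2 × 0.4 × 0.1 × 0.05 = 0.0004
finch: 0.05 × 0.15 × 0.25 × 0.95 = 0.00178125
warbler: 0.75 × 0.85 × 0.05 × 0.35 = 0.01115625
P(warbler | x) = 0.01115625 / 0.0133375 ≈ 0.8365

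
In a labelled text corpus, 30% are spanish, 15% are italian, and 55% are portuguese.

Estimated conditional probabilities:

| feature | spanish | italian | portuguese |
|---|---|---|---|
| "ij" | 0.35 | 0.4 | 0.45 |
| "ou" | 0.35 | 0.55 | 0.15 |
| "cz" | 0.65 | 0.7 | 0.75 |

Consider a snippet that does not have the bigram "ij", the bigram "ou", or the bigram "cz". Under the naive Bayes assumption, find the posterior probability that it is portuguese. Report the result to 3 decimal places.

0.532

spanish: 0.3 × (1−0.35) × (1−0.35) × (1−0.65) = 0.0443625
italian: 0.15 × (1−0.4) × (1−0.55) × (1−0.7) = 0.01215
portuguese: 0.55 × (1−0.45) × (1−0.15) × (1−0.75) = 0.06428125
P(portuguese | x) = 0.06428125 / 0.12079375 ≈ 0.532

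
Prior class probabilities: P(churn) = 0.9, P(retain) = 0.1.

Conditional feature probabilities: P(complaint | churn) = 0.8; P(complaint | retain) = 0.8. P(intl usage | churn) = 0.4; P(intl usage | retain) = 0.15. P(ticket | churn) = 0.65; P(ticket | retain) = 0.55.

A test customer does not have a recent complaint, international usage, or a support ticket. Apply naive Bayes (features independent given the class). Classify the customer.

churn

churn: 0.9 × (1−0.8) × (1−0.4) × (1−0.65) = 0.0378
retain: 0.1 × (1−0.8) × (1−0.15) × (1−0.55) = 0.00765
Highest score → churn.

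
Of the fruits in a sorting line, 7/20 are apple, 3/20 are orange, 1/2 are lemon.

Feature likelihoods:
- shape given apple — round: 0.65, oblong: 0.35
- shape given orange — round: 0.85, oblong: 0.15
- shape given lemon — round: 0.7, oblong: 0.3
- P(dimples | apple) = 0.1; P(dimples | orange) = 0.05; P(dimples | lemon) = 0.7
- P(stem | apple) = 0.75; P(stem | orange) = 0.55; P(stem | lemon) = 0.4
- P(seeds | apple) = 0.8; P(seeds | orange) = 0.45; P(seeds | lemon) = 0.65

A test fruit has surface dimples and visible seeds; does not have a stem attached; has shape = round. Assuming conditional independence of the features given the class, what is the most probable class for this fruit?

apple: 0.35 × 0.65 × 0.1 × (1−0.75) × 0.8 = 0.00455
orange: 0.15 × 0.85 × 0.05 × (1−0.55) × 0.45 = 0.0012909375
lemon: 0.5 × 0.7 × 0.7 × (1−0.4) × 0.65 = 0.09555
Highest score → lemon.

lemon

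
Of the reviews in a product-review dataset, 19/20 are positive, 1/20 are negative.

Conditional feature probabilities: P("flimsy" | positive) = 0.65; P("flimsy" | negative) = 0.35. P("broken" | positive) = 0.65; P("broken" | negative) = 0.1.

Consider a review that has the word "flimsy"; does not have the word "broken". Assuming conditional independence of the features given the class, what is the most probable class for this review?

positive: 0.95 × 0.65 × (1−0.65) = 0.216125
negative: 0.05 × 0.35 × (1−0.1) = 0.01575
Highest score → positive.

positive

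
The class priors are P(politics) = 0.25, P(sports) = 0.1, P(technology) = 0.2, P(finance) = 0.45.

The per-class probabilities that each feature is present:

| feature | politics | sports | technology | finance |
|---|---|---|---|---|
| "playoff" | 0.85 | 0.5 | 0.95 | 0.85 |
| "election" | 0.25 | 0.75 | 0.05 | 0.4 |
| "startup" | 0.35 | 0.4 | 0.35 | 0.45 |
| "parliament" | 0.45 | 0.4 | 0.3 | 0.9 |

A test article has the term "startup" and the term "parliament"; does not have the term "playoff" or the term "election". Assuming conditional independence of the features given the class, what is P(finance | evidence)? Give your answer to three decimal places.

0.688

politics: 0.25 × (1−0.85) × (1−0.25) × 0.35 × 0.45 = 0.0044296875
sports: 0.1 × (1−0.5) × (1−0.75) × 0.4 × 0.4 = 0.002
technology: 0.2 × (1−0.95) × (1−0.05) × 0.35 × 0.3 = 0.0009975
finance: 0.45 × (1−0.85) × (1−0.4) × 0.45 × 0.9 = 0.0164025
P(finance | x) = 0.0164025 / 0.0238296875 ≈ 0.688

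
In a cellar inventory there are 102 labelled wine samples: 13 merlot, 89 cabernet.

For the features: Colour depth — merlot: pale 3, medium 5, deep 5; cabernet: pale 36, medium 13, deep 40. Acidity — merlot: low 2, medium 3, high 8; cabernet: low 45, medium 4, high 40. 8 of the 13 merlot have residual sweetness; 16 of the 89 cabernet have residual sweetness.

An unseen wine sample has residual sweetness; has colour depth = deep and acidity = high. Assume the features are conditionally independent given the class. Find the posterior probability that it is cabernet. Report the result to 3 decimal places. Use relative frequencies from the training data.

merlot: (13/102) × (5/13) × (8/13) × (8/13) ≈ 0.0185636
cabernet: (89/102) × (40/89) × (40/89) × (16/89) ≈ 0.0316854
P(cabernet | x) = 0.0316854 / 0.050249 ≈ 0.631

0.631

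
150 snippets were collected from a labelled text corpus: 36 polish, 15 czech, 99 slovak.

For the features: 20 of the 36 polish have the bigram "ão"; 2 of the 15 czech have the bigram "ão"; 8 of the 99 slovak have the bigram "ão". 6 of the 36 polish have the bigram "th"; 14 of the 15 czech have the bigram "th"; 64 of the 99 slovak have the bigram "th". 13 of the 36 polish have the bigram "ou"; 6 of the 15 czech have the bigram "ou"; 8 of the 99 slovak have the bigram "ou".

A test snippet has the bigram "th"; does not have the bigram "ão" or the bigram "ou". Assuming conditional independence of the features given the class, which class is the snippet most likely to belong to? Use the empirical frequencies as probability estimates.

polish: (36/150) × (16/36) × (6/36) × (23/36) ≈ 0.011358
czech: (15/150) × (13/15) × (14/15) × (9/15) ≈ 0.0485333
slovak: (99/150) × (91/99) × (64/99) × (91/99) ≈ 0.360497
Highest score → slovak.

slovak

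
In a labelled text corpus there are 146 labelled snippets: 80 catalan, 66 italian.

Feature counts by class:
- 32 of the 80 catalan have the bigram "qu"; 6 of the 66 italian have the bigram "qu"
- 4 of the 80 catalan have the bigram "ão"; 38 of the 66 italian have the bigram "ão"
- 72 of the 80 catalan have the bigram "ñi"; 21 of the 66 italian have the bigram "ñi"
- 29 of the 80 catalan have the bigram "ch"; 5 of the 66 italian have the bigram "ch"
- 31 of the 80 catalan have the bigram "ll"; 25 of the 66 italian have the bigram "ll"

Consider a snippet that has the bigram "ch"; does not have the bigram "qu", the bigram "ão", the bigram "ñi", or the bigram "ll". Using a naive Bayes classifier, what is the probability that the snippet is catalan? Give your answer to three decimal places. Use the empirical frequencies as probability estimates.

catalan: (80/146) × (48/80) × (76/80) × (8/80) × (29/80) × (49/80) ≈ 0.00693467
italian: (66/146) × (60/66) × (28/66) × (45/66) × (5/66) × (41/66) ≈ 0.00559432
P(catalan | x) = 0.00693467 / 0.01252899 ≈ 0.553

0.553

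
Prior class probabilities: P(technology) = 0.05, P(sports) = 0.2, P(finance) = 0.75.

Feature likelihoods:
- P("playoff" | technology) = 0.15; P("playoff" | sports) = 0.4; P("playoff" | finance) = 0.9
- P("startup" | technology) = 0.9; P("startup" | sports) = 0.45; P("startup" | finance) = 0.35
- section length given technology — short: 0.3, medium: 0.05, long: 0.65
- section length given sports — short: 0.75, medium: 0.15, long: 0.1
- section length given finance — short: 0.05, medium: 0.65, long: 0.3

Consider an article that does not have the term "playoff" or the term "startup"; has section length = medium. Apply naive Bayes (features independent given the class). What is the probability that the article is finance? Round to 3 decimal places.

technology: 0.05 × (1−0.15) × (1−0.9) × 0.05 = 0.0002125
sports: 0.2 × (1−0.4) × (1−0.45) × 0.15 = 0.0099
finance: 0.75 × (1−0.9) × (1−0.35) × 0.65 = 0.0316875
P(finance | x) = 0.0316875 / 0.0418 ≈ 0.758

0.758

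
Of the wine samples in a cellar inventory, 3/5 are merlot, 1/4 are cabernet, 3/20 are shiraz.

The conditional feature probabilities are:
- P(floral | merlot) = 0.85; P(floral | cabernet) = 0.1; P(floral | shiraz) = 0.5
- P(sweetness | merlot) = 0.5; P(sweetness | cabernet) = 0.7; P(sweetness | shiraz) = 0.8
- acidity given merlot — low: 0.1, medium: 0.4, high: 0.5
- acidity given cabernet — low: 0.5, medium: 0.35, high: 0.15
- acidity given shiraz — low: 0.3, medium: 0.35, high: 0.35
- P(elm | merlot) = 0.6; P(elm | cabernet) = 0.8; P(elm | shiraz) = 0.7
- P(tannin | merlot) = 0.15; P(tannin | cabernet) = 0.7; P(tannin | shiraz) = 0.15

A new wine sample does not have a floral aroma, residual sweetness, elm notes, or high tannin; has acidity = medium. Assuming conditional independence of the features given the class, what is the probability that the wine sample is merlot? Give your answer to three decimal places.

merlot: 0.6 × (1−0.85) × (1−0.5) × 0.4 × (1−0.6) × (1−0.15) = 0.00612
cabernet: 0.25 × (1−0.1) × (1−0.7) × 0.35 × (1−0.8) × (1−0.7) = 0.0014175
shiraz: 0.15 × (1−0.5) × (1−0.8) × 0.35 × (1−0.7) × (1−0.15) = 0.00133875
P(merlot | x) = 0.00612 / 0.00887625 ≈ 0.689

0.689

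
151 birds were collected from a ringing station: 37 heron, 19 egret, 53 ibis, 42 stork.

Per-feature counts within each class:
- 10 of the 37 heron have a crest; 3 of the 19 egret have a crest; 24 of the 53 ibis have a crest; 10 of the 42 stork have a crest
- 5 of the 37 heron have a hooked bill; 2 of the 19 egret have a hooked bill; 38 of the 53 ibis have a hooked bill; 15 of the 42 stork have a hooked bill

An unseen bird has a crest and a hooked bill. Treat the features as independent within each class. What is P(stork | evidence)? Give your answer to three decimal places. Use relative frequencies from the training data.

0.159

heron: (37/151) × (10/37) × (5/37) ≈ 0.00894935
egret: (19/151) × (3/19) × (2/19) ≈ 0.00209132
ibis: (53/151) × (24/53) × (38/53) ≈ 0.113957
stork: (42/151) × (10/42) × (15/42) ≈ 0.0236518
P(stork | x) = 0.0236518 / 0.14864947 ≈ 0.159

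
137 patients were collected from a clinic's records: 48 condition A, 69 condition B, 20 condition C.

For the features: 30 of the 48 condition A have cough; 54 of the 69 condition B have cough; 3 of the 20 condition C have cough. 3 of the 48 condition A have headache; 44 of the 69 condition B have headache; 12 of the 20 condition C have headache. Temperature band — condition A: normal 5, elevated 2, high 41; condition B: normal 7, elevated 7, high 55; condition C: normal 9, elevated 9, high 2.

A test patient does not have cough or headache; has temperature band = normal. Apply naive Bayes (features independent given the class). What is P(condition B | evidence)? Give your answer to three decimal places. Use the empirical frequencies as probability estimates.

condition A: (48/137) × (18/48) × (45/48) × (5/48) ≈ 0.0128307
condition B: (69/137) × (15/69) × (25/69) × (7/69) ≈ 0.00402449
condition C: (20/137) × (17/20) × (8/20) × (9/20) ≈ 0.0223358
P(condition B | x) = 0.00402449 / 0.03919099 ≈ 0.103

0.103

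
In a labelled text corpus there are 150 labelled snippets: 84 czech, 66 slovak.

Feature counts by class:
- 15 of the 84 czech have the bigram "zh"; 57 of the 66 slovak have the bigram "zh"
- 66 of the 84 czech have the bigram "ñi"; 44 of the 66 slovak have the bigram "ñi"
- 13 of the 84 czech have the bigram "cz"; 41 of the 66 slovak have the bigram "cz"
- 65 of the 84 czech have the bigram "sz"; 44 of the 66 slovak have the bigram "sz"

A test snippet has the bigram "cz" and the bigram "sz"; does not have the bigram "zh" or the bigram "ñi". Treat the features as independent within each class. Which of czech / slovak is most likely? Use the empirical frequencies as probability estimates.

czech

czech: (84/150) × (69/84) × (18/84) × (13/84) × (65/84) ≈ 0.0118045
slovak: (66/150) × (9/66) × (22/66) × (41/66) × (44/66) ≈ 0.00828283
Highest score → czech.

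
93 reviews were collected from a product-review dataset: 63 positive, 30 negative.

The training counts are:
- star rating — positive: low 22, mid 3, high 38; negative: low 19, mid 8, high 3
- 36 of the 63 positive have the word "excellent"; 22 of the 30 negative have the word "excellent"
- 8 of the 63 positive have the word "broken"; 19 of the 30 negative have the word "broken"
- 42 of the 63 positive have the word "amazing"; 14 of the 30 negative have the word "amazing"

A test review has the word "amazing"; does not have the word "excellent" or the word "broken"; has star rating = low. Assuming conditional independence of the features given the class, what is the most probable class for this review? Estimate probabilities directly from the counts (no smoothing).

positive

positive: (63/93) × (22/63) × (27/63) × (55/63) × (42/63) ≈ 0.0590057
negative: (30/93) × (19/30) × (8/30) × (11/30) × (14/30) ≈ 0.00932218
Highest score → positive.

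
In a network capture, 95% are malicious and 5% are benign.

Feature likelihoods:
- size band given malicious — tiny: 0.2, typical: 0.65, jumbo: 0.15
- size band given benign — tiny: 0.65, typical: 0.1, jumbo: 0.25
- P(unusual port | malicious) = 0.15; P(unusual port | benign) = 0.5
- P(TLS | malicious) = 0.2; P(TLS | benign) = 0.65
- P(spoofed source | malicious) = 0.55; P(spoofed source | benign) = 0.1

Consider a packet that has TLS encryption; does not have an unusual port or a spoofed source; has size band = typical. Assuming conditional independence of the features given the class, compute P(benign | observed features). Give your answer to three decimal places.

malicious: 0.95 × 0.65 × (1−0.15) × 0.2 × (1−0.55) = 0.04723875
benign: 0.05 × 0.1 × (1−0.5) × 0.65 × (1−0.1) = 0.0014625
P(benign | x) = 0.0014625 / 0.04870125 ≈ 0.030

0.030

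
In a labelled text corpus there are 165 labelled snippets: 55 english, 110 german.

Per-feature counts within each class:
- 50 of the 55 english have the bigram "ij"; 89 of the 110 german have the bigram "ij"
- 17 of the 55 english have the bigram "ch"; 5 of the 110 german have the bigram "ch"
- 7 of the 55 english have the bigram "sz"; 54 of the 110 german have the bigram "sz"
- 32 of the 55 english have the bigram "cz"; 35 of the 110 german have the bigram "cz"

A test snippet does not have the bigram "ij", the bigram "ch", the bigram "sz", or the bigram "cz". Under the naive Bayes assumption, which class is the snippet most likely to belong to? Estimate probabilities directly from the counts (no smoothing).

german

english: (55/165) × (5/55) × (38/55) × (48/55) × (23/55) ≈ 0.00764101
german: (110/165) × (21/110) × (105/110) × (56/110) × (75/110) ≈ 0.0421693
Highest score → german.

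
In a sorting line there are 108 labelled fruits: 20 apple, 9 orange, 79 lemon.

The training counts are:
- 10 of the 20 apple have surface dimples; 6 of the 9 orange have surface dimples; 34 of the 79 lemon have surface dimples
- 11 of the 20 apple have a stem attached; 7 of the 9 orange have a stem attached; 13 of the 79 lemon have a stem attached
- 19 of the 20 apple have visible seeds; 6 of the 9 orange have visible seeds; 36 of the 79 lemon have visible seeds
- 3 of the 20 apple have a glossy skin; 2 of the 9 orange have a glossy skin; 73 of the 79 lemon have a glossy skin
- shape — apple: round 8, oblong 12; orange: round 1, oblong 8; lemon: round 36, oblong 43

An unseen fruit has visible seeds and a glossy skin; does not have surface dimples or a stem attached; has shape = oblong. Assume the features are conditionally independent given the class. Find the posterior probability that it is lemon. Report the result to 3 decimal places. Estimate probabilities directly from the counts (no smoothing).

0.948

apple: (20/108) × (10/20) × (9/20) × (19/20) × (3/20) × (12/20) = 0.0035625
orange: (9/108) × (3/9) × (2/9) × (6/9) × (2/9) × (8/9) ≈ 0.000812884
lemon: (79/108) × (45/79) × (66/79) × (36/79) × (73/79) × (43/79) ≈ 0.0797844
P(lemon | x) = 0.0797844 / 0.084159784 ≈ 0.948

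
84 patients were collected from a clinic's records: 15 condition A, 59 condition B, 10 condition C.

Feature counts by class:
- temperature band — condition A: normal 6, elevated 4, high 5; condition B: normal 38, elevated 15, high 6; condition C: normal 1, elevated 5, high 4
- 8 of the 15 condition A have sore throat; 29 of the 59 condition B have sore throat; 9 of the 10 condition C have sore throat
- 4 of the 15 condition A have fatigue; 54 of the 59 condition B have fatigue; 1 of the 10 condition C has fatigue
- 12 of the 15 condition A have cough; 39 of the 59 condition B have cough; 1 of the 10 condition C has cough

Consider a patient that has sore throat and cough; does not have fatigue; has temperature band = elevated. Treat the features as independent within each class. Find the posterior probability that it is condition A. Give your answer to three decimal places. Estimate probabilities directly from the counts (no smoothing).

0.605

condition A: (15/84) × (4/15) × (8/15) × (11/15) × (12/15) ≈ 0.0148995
condition B: (59/84) × (15/59) × (29/59) × (5/59) × (39/59) ≈ 0.00491687
condition C: (10/84) × (5/10) × (9/10) × (9/10) × (1/10) ≈ 0.00482143
P(condition A | x) = 0.0148995 / 0.0246378 ≈ 0.605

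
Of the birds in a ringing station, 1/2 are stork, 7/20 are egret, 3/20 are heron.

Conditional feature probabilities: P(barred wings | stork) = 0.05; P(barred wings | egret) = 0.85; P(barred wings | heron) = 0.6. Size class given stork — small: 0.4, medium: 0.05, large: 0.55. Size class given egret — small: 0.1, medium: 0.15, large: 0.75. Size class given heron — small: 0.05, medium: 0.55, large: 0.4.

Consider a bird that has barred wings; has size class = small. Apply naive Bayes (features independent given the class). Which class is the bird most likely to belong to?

stork: 0.5 × 0.05 × 0.4 = 0.01
egret: 0.35 × 0.85 × 0.1 = 0.02975
heron: 0.15 × 0.6 × 0.05 = 0.0045
Highest score → egret.

egret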